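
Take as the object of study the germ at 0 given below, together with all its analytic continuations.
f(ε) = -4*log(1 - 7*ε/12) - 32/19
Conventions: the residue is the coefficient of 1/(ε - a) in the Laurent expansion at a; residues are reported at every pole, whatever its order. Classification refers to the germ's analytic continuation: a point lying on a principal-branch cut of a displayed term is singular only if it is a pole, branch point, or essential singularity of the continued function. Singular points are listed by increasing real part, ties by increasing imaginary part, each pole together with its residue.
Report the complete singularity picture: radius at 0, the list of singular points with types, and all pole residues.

Radius of convergence at 0: 12/7.
At 12/7: a logarithmic branch point.

Branch term (-4)*log(1 - ε/(12/7)): its argument vanishes at ε = 12/7, a logarithmic branch point, modulus 12/7.
The radius of convergence is the smallest modulus among the singular points: 12/7.


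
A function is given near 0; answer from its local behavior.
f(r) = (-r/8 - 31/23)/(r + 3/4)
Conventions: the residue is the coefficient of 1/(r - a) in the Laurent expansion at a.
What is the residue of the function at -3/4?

The residue is -923/736.

At the order-1 pole -3/4 set g(r) = (r - (-3/4))*f(r) = -r/8 - 31/23.
Simple pole: residue = g(a) at a = -3/4, which is -923/736.


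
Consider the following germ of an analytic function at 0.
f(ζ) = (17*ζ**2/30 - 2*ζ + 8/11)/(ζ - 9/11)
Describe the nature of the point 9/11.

The denominator factor ζ - 9/11 vanishes at 9/11 and appears to the power 1; the numerator there equals -641/1210, nonzero, and no other factor vanishes.
Hence a pole whose order is the multiplicity, 1.

The point is a pole of order 1.


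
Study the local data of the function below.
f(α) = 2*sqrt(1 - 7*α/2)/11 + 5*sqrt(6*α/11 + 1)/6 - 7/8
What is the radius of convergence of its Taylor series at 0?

The radius of convergence is 2/7.

Branch term (5/6)*sqrt(1 - α/(-11/6)): its argument vanishes at α = -11/6, a square-root branch point, modulus 11/6.
Branch term (2/11)*sqrt(1 - α/(2/7)): its argument vanishes at α = 2/7, a square-root branch point, modulus 2/7.
The radius of convergence is the smallest modulus among the singular points: 2/7.


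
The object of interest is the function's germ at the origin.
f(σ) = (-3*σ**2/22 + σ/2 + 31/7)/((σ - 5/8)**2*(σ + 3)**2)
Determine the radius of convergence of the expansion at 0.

The radius of convergence is 5/8.

Denominator factor (σ - 5/8)^2: pole of order 2 at 5/8, modulus 5/8.
Denominator factor (σ + 3)^2: pole of order 2 at -3, modulus 3.
The radius of convergence is the smallest modulus among the singular points: 5/8.


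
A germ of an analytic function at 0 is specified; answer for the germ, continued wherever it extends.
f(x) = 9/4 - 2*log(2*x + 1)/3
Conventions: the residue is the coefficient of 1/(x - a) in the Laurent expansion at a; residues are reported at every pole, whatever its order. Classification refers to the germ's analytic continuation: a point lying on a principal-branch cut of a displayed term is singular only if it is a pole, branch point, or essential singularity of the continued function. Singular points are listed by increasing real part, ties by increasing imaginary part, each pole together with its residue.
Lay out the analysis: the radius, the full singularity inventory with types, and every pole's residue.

Radius of convergence at 0: 1/2.
At -1/2: a logarithmic branch point.

Branch term (-2/3)*log(1 - x/(-1/2)): its argument vanishes at x = -1/2, a logarithmic branch point, modulus 1/2.
The radius of convergence is the smallest modulus among the singular points: 1/2.


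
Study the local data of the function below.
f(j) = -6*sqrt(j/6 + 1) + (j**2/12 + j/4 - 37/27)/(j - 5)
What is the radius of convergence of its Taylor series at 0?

The radius of convergence is 5.

Denominator factor (j - 5): pole of order 1 at 5, modulus 5.
Branch term (-6)*sqrt(1 - j/(-6)): its argument vanishes at j = -6, a square-root branch point, modulus 6.
The radius of convergence is the smallest modulus among the singular points: 5.


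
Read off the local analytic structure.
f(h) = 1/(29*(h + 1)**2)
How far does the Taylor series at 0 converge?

Denominator factor (h + 1)^2: pole of order 2 at -1, modulus 1.
The radius of convergence is the smallest modulus among the singular points: 1.

The radius of convergence is 1.


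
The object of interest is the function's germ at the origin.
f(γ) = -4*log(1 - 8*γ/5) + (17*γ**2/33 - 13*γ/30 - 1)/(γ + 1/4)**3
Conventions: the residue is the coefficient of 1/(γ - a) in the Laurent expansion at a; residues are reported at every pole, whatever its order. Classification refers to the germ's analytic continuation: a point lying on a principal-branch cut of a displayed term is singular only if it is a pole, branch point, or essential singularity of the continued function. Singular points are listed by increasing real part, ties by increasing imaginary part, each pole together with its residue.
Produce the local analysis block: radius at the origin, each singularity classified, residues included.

Radius of convergence at 0: 1/4.
At -1/4: a pole of order 3; residue 17/33.
At 5/8: a logarithmic branch point.

Denominator factor (γ + 1/4)^3: pole of order 3 at -1/4, modulus 1/4.
Branch term (-4)*log(1 - γ/(5/8)): its argument vanishes at γ = 5/8, a logarithmic branch point, modulus 5/8.
The radius of convergence is the smallest modulus among the singular points: 1/4.
The branch term is analytic at -1/4 and contributes nothing to the residue; only the rational part matters.
At the order-3 pole -1/4 set g(γ) = (γ - (-1/4))^3*(rational part) = 17*γ**2/33 - 13*γ/30 - 1.
Order-3 pole: residue = g''(a)/2; g''(-1/4) = 34/33, so the residue is 17/33.
List the singular points by increasing real part (a conjugate pair: the negative imaginary part first).


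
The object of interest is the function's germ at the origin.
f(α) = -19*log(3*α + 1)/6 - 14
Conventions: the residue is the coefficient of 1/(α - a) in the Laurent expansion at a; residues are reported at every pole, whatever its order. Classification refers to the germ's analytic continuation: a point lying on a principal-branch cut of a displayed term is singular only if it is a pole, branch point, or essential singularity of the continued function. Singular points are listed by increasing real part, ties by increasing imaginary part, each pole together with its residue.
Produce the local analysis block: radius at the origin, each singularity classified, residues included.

Radius of convergence at 0: 1/3.
At -1/3: a logarithmic branch point.

Branch term (-19/6)*log(1 - α/(-1/3)): its argument vanishes at α = -1/3, a logarithmic branch point, modulus 1/3.
The radius of convergence is the smallest modulus among the singular points: 1/3.


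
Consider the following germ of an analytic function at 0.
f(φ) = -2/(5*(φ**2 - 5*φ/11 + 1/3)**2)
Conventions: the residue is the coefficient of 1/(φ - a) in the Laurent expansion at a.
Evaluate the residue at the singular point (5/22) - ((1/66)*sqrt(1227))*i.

The factor φ**2 - 5*φ/11 + 1/3 splits as (φ - a)(φ - a') with a = (5/22) - ((1/66)*sqrt(1227))*i, a' = (5/22) + ((1/66)*sqrt(1227))*i. At the order-2 pole a set g(φ) = (φ - a)^2*f(φ) = [-2/5] / (φ - a')^2.
Order-2 pole: residue = g'(a); g'((5/22) - ((1/66)*sqrt(1227))*i) = -((15972/836405)*sqrt(1227))*i, so the residue is -((15972/836405)*sqrt(1227))*i.

The residue is -((15972/836405)*sqrt(1227))*i.


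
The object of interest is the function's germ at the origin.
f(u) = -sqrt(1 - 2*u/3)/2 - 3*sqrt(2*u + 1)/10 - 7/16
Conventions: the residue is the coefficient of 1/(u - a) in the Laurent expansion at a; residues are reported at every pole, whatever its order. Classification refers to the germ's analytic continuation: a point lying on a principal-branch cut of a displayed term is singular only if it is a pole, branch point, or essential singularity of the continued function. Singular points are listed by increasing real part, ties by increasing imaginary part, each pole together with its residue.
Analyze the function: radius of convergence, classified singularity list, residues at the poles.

Branch term (-1/2)*sqrt(1 - u/(3/2)): its argument vanishes at u = 3/2, a square-root branch point, modulus 3/2.
Branch term (-3/10)*sqrt(1 - u/(-1/2)): its argument vanishes at u = -1/2, a square-root branch point, modulus 1/2.
The radius of convergence is the smallest modulus among the singular points: 1/2.
List the singular points by increasing real part (a conjugate pair: the negative imaginary part first).

Radius of convergence at 0: 1/2.
At -1/2: an algebraic (square-root) branch point.
At 3/2: an algebraic (square-root) branch point.


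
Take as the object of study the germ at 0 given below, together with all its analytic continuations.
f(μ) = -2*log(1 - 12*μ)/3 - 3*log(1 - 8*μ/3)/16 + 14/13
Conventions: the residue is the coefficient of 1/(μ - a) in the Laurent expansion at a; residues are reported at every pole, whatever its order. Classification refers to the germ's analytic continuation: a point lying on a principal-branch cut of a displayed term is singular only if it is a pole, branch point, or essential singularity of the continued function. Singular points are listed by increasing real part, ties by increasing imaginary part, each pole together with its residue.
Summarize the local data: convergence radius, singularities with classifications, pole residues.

Branch term (-2/3)*log(1 - μ/(1/12)): its argument vanishes at μ = 1/12, a logarithmic branch point, modulus 1/12.
Branch term (-3/16)*log(1 - μ/(3/8)): its argument vanishes at μ = 3/8, a logarithmic branch point, modulus 3/8.
The radius of convergence is the smallest modulus among the singular points: 1/12.
List the singular points by increasing real part (a conjugate pair: the negative imaginary part first).

Radius of convergence at 0: 1/12.
At 1/12: a logarithmic branch point.
At 3/8: a logarithmic branch point.


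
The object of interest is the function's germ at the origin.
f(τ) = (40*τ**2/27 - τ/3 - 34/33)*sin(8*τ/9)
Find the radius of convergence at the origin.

The factor sin(8*τ/9) is entire and contributes no finite singular point.
The polynomial part has no poles.
No finite singular points: the Taylor series at 0 converges everywhere.

The radius of convergence is infinite.


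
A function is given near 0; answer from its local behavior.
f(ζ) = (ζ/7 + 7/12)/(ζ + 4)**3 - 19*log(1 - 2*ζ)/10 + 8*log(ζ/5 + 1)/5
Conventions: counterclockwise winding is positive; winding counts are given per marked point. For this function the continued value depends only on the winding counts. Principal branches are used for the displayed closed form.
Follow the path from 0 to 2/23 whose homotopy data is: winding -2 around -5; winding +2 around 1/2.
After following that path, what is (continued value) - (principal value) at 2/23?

Continued minus principal equals -(14)*pi*i.

The rational part is single-valued and drops out of the difference; each branch term changes only by its own monodromy.
(8/5)*log(1 - ζ/(-5)): each positive loop around -5 adds 2*pi*i to the log, so winding -2 contributes (8/5)*(-2)*2*pi*i = -(32/5)*pi*i.
(-19/10)*log(1 - ζ/(1/2)): each positive loop around 1/2 adds 2*pi*i to the log, so winding +2 contributes (-19/10)*(2)*2*pi*i = -(38/5)*pi*i.
Summing the contributions at ζ = 2/23 gives -(14)*pi*i.


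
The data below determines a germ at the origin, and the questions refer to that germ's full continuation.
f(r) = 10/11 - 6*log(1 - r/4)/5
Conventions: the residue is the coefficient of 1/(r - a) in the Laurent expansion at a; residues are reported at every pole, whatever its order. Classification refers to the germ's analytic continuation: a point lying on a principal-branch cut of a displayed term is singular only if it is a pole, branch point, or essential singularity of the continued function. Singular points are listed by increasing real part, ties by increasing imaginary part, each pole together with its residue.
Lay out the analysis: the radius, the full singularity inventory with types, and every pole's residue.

Branch term (-6/5)*log(1 - r/(4)): its argument vanishes at r = 4, a logarithmic branch point, modulus 4.
The radius of convergence is the smallest modulus among the singular points: 4.

Radius of convergence at 0: 4.
At 4: a logarithmic branch point.


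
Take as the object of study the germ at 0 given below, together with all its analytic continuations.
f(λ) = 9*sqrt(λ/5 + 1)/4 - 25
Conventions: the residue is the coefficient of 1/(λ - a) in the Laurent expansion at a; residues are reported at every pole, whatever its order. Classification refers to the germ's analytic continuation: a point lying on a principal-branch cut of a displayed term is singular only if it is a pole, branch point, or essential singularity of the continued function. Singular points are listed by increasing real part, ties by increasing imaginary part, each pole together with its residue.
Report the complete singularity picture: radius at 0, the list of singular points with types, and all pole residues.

Radius of convergence at 0: 5.
At -5: an algebraic (square-root) branch point.

Branch term (9/4)*sqrt(1 - λ/(-5)): its argument vanishes at λ = -5, a square-root branch point, modulus 5.
The radius of convergence is the smallest modulus among the singular points: 5.


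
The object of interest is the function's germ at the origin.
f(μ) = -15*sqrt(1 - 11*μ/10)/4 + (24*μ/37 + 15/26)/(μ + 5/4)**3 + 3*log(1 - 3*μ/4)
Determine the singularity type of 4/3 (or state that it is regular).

The term (3)*log(1 - μ/(4/3)) has argument 1 - 4/3/(4/3) = 0 at 4/3: a logarithmic (infinitely-sheeted) branch point; the remaining terms are analytic or single-valued there.

The point is a logarithmic branch point.


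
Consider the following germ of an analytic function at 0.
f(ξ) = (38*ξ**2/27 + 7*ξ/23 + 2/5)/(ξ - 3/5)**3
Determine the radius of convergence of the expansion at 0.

Denominator factor (ξ - 3/5)^3: pole of order 3 at 3/5, modulus 3/5.
The radius of convergence is the smallest modulus among the singular points: 3/5.

The radius of convergence is 3/5.


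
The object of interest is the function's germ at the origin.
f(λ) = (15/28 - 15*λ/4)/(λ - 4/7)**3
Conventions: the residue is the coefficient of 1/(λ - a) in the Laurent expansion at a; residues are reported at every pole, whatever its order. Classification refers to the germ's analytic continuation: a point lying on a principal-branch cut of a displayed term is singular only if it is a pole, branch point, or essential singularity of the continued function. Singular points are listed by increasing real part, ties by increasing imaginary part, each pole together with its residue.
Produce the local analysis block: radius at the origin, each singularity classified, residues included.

Radius of convergence at 0: 4/7.
At 4/7: a pole of order 3; residue 0.

Denominator factor (λ - 4/7)^3: pole of order 3 at 4/7, modulus 4/7.
The radius of convergence is the smallest modulus among the singular points: 4/7.
At the order-3 pole 4/7 set g(λ) = (λ - (4/7))^3*f(λ) = 15/28 - 15*λ/4.
Order-3 pole: residue = g''(a)/2; g''(4/7) = 0, so the residue is 0.


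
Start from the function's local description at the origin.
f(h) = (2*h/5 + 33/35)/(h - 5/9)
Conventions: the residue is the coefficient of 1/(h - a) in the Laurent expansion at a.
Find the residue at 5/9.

The residue is 367/315.

At the order-1 pole 5/9 set g(h) = (h - (5/9))*f(h) = 2*h/5 + 33/35.
Simple pole: residue = g(a) at a = 5/9, which is 367/315.


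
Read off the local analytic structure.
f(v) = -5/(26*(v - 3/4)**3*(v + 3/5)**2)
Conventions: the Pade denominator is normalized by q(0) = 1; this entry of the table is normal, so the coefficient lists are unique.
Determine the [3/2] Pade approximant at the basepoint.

The Pade approximant has numerator coefficients [4000/3159, 1462400/1354563, 123622400/52827957, 2507468800/1426354839]; denominator coefficients [1, 46646/250845, -593381/150507].

Taylor coefficients needed (expand at 0): a_0 = 4000/3159, a_1 = 8000/9477, a_2 = 68000/9477, a_3 = 320000/85293, a_4 = 7060000/255879, a_5 = 824000/85293.
Write the denominator as Q(v) = 1 + q1*v + q2*v^2. Requiring Q*f - P = O(v^6) with deg P <= 3 kills the coefficients of v^4..v^5 in Q*f:
  v^4: a_4 + q1*a_3 + q2*a_2 = 0, i.e. 7060000/255879 + (320000/85293)*q1 + (68000/9477)*q2 = 0.
  v^5: a_5 + q1*a_4 + q2*a_3 = 0, i.e. 824000/85293 + (7060000/255879)*q1 + (320000/85293)*q2 = 0.
Solving this linear system: q1 = 46646/250845, q2 = -593381/150507.
The numerator is Q*f truncated at degree 3: P0 = a_0 = 4000/3159; P1 = a_1 + q1*a_0 = 1462400/1354563; P2 = a_2 + q1*a_1 + q2*a_0 = 123622400/52827957; P3 = a_3 + q1*a_2 + q2*a_1 = 2507468800/1426354839.


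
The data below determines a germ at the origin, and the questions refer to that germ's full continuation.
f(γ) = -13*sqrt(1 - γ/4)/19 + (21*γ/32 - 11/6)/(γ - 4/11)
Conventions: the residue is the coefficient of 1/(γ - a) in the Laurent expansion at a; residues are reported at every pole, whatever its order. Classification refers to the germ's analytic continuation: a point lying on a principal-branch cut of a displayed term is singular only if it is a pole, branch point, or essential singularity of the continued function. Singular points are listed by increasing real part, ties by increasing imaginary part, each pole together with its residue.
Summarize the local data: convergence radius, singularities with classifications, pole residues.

Denominator factor (γ - 4/11): pole of order 1 at 4/11, modulus 4/11.
Branch term (-13/19)*sqrt(1 - γ/(4)): its argument vanishes at γ = 4, a square-root branch point, modulus 4.
The radius of convergence is the smallest modulus among the singular points: 4/11.
The branch term is analytic at 4/11 and contributes nothing to the residue; only the rational part matters.
At the order-1 pole 4/11 set g(γ) = (γ - (4/11))*(rational part) = 21*γ/32 - 11/6.
Simple pole: residue = g(a) at a = 4/11, which is -421/264.
List the singular points by increasing real part (a conjugate pair: the negative imaginary part first).

Radius of convergence at 0: 4/11.
At 4/11: a pole of order 1; residue -421/264.
At 4: an algebraic (square-root) branch point.


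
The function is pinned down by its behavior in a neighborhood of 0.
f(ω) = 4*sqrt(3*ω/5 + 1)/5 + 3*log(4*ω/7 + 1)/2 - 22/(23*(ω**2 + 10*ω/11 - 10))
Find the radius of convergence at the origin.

Denominator factor (ω**2 + 10*ω/11 - 10): discriminant 4940/121, real irrational roots -5/11 + (1/11)*sqrt(1235) and -5/11 - (1/11)*sqrt(1235); poles of order 1, moduli -5/11 + (1/11)*sqrt(1235) and 5/11 + (1/11)*sqrt(1235).
Branch term (3/2)*log(1 - ω/(-7/4)): its argument vanishes at ω = -7/4, a logarithmic branch point, modulus 7/4.
Branch term (4/5)*sqrt(1 - ω/(-5/3)): its argument vanishes at ω = -5/3, a square-root branch point, modulus 5/3.
The radius of convergence is the smallest modulus among the singular points: 5/3.

The radius of convergence is 5/3.


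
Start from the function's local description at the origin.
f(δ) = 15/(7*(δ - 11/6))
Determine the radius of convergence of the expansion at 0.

Denominator factor (δ - 11/6): pole of order 1 at 11/6, modulus 11/6.
The radius of convergence is the smallest modulus among the singular points: 11/6.

The radius of convergence is 11/6.


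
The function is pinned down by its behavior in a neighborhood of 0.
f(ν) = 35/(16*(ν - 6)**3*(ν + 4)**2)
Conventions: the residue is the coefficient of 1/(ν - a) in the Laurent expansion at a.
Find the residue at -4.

At the order-2 pole -4 set g(ν) = (ν - (-4))^2*f(ν) = 35/(16*(ν - 6)**3).
Order-2 pole: residue = g'(a); g'(-4) = -21/32000, so the residue is -21/32000.

The residue is -21/32000.


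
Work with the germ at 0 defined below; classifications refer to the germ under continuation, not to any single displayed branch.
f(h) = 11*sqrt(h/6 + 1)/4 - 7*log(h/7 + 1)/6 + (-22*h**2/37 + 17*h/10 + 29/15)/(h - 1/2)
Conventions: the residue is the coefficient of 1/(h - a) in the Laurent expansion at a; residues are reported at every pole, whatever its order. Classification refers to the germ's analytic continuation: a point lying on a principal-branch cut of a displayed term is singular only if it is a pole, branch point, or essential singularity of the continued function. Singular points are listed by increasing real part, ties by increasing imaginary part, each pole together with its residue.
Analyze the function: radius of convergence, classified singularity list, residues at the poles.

Radius of convergence at 0: 1/2.
At -7: a logarithmic branch point.
At -6: an algebraic (square-root) branch point.
At 1/2: a pole of order 1; residue 5849/2220.

Denominator factor (h - 1/2): pole of order 1 at 1/2, modulus 1/2.
Branch term (-7/6)*log(1 - h/(-7)): its argument vanishes at h = -7, a logarithmic branch point, modulus 7.
Branch term (11/4)*sqrt(1 - h/(-6)): its argument vanishes at h = -6, a square-root branch point, modulus 6.
The radius of convergence is the smallest modulus among the singular points: 1/2.
The branch terms are analytic at 1/2 and contribute nothing to the residue; only the rational part matters.
At the order-1 pole 1/2 set g(h) = (h - (1/2))*(rational part) = -22*h**2/37 + 17*h/10 + 29/15.
Simple pole: residue = g(a) at a = 1/2, which is 5849/2220.
List the singular points by increasing real part (a conjugate pair: the negative imaginary part first).


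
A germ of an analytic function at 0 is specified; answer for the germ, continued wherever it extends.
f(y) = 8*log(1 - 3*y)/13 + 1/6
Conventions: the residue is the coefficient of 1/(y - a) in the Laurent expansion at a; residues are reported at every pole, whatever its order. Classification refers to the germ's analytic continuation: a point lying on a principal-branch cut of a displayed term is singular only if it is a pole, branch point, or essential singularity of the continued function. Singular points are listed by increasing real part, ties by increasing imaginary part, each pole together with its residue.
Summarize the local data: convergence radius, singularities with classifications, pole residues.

Radius of convergence at 0: 1/3.
At 1/3: a logarithmic branch point.

Branch term (8/13)*log(1 - y/(1/3)): its argument vanishes at y = 1/3, a logarithmic branch point, modulus 1/3.
The radius of convergence is the smallest modulus among the singular points: 1/3.


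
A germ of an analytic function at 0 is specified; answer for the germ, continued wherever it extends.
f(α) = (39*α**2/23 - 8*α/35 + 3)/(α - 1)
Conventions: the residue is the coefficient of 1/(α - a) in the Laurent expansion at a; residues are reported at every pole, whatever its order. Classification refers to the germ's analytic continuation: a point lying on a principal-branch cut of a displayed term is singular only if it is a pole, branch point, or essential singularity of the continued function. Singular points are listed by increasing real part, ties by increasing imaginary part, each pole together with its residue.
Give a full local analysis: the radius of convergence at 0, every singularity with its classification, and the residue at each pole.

Denominator factor (α - 1): pole of order 1 at 1, modulus 1.
The radius of convergence is the smallest modulus among the singular points: 1.
At the order-1 pole 1 set g(α) = (α - (1))*f(α) = 39*α**2/23 - 8*α/35 + 3.
Simple pole: residue = g(a) at a = 1, which is 3596/805.

Radius of convergence at 0: 1.
At 1: a pole of order 1; residue 3596/805.


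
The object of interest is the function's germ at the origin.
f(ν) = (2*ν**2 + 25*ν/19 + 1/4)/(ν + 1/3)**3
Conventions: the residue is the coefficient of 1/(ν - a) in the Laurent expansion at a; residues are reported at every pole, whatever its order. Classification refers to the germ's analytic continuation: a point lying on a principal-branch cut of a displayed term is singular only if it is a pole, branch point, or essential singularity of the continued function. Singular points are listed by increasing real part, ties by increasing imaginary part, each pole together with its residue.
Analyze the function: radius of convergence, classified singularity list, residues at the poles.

Denominator factor (ν + 1/3)^3: pole of order 3 at -1/3, modulus 1/3.
The radius of convergence is the smallest modulus among the singular points: 1/3.
At the order-3 pole -1/3 set g(ν) = (ν - (-1/3))^3*f(ν) = 2*ν**2 + 25*ν/19 + 1/4.
Order-3 pole: residue = g''(a)/2; g''(-1/3) = 4, so the residue is 2.

Radius of convergence at 0: 1/3.
At -1/3: a pole of order 3; residue 2.


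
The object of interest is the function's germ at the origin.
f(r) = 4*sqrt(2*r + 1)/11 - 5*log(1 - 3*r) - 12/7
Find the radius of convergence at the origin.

Branch term (4/11)*sqrt(1 - r/(-1/2)): its argument vanishes at r = -1/2, a square-root branch point, modulus 1/2.
Branch term (-5)*log(1 - r/(1/3)): its argument vanishes at r = 1/3, a logarithmic branch point, modulus 1/3.
The radius of convergence is the smallest modulus among the singular points: 1/3.

The radius of convergence is 1/3.


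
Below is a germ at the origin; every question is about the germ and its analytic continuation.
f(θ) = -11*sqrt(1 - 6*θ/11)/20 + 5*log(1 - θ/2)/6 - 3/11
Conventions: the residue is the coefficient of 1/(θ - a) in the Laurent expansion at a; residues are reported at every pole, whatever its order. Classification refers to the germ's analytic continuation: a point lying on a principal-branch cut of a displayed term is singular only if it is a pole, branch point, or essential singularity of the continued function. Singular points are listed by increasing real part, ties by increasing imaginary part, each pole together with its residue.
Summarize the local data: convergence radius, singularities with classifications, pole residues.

Branch term (5/6)*log(1 - θ/(2)): its argument vanishes at θ = 2, a logarithmic branch point, modulus 2.
Branch term (-11/20)*sqrt(1 - θ/(11/6)): its argument vanishes at θ = 11/6, a square-root branch point, modulus 11/6.
The radius of convergence is the smallest modulus among the singular points: 11/6.
List the singular points by increasing real part (a conjugate pair: the negative imaginary part first).

Radius of convergence at 0: 11/6.
At 11/6: an algebraic (square-root) branch point.
At 2: a logarithmic branch point.


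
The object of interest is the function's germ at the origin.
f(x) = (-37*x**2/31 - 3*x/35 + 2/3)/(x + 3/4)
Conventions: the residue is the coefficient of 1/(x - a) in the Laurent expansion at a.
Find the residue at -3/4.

At the order-1 pole -3/4 set g(x) = (x - (-3/4))*f(x) = -37*x**2/31 - 3*x/35 + 2/3.
Simple pole: residue = g(a) at a = -3/4, which is 3103/52080.

The residue is 3103/52080.


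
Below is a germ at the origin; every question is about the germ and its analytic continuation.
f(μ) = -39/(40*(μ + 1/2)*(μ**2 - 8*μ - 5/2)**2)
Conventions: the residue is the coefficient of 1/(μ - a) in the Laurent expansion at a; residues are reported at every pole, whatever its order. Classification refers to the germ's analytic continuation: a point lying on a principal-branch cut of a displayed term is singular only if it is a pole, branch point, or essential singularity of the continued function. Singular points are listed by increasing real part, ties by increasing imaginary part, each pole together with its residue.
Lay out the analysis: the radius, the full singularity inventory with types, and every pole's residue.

Radius of convergence at 0: -4 + (1/2)*sqrt(74).
At -1/2: a pole of order 1; residue -78/245.
At 4 - (1/2)*sqrt(74): a pole of order 2; residue 39/245 + (49491/2683240)*sqrt(74).
At 4 + (1/2)*sqrt(74): a pole of order 2; residue 39/245 - (49491/2683240)*sqrt(74).


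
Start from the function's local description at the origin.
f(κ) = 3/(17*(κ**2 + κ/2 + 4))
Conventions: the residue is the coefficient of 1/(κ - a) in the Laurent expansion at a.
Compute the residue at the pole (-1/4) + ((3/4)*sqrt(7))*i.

The residue is -((2/119)*sqrt(7))*i.

The factor κ**2 + κ/2 + 4 splits as (κ - a)(κ - a') with a = (-1/4) + ((3/4)*sqrt(7))*i, a' = (-1/4) - ((3/4)*sqrt(7))*i. At the order-1 pole a set g(κ) = (κ - a)*f(κ) = [3/17] / (κ - a').
Simple pole: residue = g(a) at a = (-1/4) + ((3/4)*sqrt(7))*i, which is -((2/119)*sqrt(7))*i.


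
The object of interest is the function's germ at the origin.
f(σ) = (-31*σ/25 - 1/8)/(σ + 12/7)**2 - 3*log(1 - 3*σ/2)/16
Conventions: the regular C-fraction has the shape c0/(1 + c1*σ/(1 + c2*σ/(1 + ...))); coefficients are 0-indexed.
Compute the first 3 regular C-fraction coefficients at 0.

The regular C-fraction coefficients are [-49/1152, -15737/7350, 4342532401/462667800].

Taylor coefficients (expand at 0): a_0 = -49/1152, a_1 = -15737/172800, a_2 = 33781/51200.
c0 = a_0 = -49/1152. Peel one level at a time: if S = 1 + c*σ/S' with S'(0) = 1, then c is the σ-coefficient of S and S' = c*σ/(S - 1).
S_1 = c0/f = 1 + (-15737/7350)*σ + (4342532401/216090000)*σ^2 + ...; c1 = -15737/7350.
S_2 = c1*σ/(S_1 - 1) = 1 + (4342532401/462667800)*σ + ...; c2 = 4342532401/462667800.


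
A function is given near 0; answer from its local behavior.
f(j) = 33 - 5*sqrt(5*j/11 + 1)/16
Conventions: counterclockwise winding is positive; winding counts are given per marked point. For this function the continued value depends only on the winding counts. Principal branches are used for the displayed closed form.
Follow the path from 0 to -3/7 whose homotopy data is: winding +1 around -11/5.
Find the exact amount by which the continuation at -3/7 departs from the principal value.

The rational part is single-valued and drops out of the difference; each branch term changes only by its own monodromy.
(-5/16)*sqrt(1 - j/(-11/5)): winding +1 is odd, the square root flips sign, contributing -2*(-5/16)*sqrt(1 - (-3/7)/(-11/5)) = -2*(-5/16)*sqrt(62/77) = (5/616)*sqrt(4774).
Summing the contributions at j = -3/7 gives (5/616)*sqrt(4774).

Continued minus principal equals (5/616)*sqrt(4774).


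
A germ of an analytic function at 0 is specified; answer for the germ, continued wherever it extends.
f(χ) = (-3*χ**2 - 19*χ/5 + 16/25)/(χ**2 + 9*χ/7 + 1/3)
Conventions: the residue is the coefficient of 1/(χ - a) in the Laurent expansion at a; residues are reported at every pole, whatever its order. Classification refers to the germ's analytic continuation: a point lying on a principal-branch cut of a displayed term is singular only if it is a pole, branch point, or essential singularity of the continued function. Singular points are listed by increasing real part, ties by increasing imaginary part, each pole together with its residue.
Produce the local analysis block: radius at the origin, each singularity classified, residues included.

Radius of convergence at 0: 9/14 - (1/42)*sqrt(141).
At -9/14 - (1/42)*sqrt(141): a pole of order 1; residue 1/35 - (1964/8225)*sqrt(141).
At -9/14 + (1/42)*sqrt(141): a pole of order 1; residue 1/35 + (1964/8225)*sqrt(141).

Denominator factor (χ**2 + 9*χ/7 + 1/3): discriminant 47/147, real irrational roots -9/14 + (1/42)*sqrt(141) and -9/14 - (1/42)*sqrt(141); poles of order 1, moduli 9/14 - (1/42)*sqrt(141) and 9/14 + (1/42)*sqrt(141).
The radius of convergence is the smallest modulus among the singular points: 9/14 - (1/42)*sqrt(141).
The factor χ**2 + 9*χ/7 + 1/3 splits as (χ - a)(χ - a') with a = -9/14 - (1/42)*sqrt(141), a' = -9/14 + (1/42)*sqrt(141). At the order-1 pole a set g(χ) = (χ - a)*f(χ) = [-3*χ**2 - 19*χ/5 + 16/25] / (χ - a').
Simple pole: residue = g(a) at a = -9/14 - (1/42)*sqrt(141), which is 1/35 - (1964/8225)*sqrt(141).
The factor χ**2 + 9*χ/7 + 1/3 splits as (χ - a)(χ - a') with a = -9/14 + (1/42)*sqrt(141), a' = -9/14 - (1/42)*sqrt(141). At the order-1 pole a set g(χ) = (χ - a)*f(χ) = [-3*χ**2 - 19*χ/5 + 16/25] / (χ - a').
Simple pole: residue = g(a) at a = -9/14 + (1/42)*sqrt(141), which is 1/35 + (1964/8225)*sqrt(141).
List the singular points by increasing real part (a conjugate pair: the negative imaginary part first).


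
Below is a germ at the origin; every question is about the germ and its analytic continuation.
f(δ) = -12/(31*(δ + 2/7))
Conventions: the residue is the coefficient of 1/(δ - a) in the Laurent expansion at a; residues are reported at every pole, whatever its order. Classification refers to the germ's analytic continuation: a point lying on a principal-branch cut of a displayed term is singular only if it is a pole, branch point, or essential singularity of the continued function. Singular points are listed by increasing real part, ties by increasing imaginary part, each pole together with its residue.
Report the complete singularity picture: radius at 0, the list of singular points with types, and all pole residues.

Radius of convergence at 0: 2/7.
At -2/7: a pole of order 1; residue -12/31.

Denominator factor (δ + 2/7): pole of order 1 at -2/7, modulus 2/7.
The radius of convergence is the smallest modulus among the singular points: 2/7.
At the order-1 pole -2/7 set g(δ) = (δ - (-2/7))*f(δ) = -12/31.
Simple pole: residue = g(a) at a = -2/7, which is -12/31.


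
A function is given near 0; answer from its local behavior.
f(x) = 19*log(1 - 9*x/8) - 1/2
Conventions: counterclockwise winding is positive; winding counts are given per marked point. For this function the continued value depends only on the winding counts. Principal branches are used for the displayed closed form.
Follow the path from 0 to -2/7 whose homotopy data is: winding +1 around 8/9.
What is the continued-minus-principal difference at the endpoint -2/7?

Continued minus principal equals (38)*pi*i.

The rational part is single-valued and drops out of the difference; each branch term changes only by its own monodromy.
(19)*log(1 - x/(8/9)): each positive loop around 8/9 adds 2*pi*i to the log, so winding +1 contributes (19)*(1)*2*pi*i = (38)*pi*i.
Summing the contributions at x = -2/7 gives (38)*pi*i.


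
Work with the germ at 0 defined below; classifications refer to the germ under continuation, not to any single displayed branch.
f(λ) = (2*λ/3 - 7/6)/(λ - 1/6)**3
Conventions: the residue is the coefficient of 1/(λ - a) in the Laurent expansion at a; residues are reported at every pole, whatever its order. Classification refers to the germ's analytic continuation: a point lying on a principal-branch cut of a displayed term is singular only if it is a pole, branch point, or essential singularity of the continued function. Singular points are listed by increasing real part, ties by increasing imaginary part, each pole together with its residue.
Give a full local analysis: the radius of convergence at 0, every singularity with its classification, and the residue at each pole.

Radius of convergence at 0: 1/6.
At 1/6: a pole of order 3; residue 0.

Denominator factor (λ - 1/6)^3: pole of order 3 at 1/6, modulus 1/6.
The radius of convergence is the smallest modulus among the singular points: 1/6.
At the order-3 pole 1/6 set g(λ) = (λ - (1/6))^3*f(λ) = 2*λ/3 - 7/6.
Order-3 pole: residue = g''(a)/2; g''(1/6) = 0, so the residue is 0.


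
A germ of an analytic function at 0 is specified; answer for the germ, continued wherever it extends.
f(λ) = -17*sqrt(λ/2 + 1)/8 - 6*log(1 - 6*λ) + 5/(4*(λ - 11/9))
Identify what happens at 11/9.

The point is a pole of order 1.

The denominator factor λ - 11/9 vanishes at 11/9 and appears to the power 1; the numerator there equals 5/4, nonzero, and no other factor vanishes.
The branch terms are analytic at this point.
Hence a pole whose order is the multiplicity, 1.


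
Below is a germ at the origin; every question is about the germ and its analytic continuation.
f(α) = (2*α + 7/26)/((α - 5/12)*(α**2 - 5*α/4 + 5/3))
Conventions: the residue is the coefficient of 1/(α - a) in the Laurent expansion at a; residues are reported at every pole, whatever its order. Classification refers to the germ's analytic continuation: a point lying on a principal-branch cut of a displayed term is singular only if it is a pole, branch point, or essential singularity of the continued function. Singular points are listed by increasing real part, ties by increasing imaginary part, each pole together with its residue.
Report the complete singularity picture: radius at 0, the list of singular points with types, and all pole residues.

Radius of convergence at 0: 5/12.
At 5/12: a pole of order 1; residue 1032/1235.
At (5/8) - ((7/24)*sqrt(15))*i: a pole of order 1; residue (-516/1235) + ((2148/8645)*sqrt(15))*i.
At (5/8) + ((7/24)*sqrt(15))*i: a pole of order 1; residue (-516/1235) - ((2148/8645)*sqrt(15))*i.


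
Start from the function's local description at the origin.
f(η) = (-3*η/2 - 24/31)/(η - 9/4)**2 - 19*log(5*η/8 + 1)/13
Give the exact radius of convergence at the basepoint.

Denominator factor (η - 9/4)^2: pole of order 2 at 9/4, modulus 9/4.
Branch term (-19/13)*log(1 - η/(-8/5)): its argument vanishes at η = -8/5, a logarithmic branch point, modulus 8/5.
The radius of convergence is the smallest modulus among the singular points: 8/5.

The radius of convergence is 8/5.


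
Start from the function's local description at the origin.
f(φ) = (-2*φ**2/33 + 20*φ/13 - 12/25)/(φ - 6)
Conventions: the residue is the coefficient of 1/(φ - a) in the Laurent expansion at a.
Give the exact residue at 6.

At the order-1 pole 6 set g(φ) = (φ - (6))*f(φ) = -2*φ**2/33 + 20*φ/13 - 12/25.
Simple pole: residue = g(a) at a = 6, which is 23484/3575.

The residue is 23484/3575.


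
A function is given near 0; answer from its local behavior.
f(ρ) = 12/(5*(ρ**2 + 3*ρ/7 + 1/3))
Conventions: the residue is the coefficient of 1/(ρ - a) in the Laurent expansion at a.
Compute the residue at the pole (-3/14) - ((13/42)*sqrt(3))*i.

The residue is ((84/65)*sqrt(3))*i.

The factor ρ**2 + 3*ρ/7 + 1/3 splits as (ρ - a)(ρ - a') with a = (-3/14) - ((13/42)*sqrt(3))*i, a' = (-3/14) + ((13/42)*sqrt(3))*i. At the order-1 pole a set g(ρ) = (ρ - a)*f(ρ) = [12/5] / (ρ - a').
Simple pole: residue = g(a) at a = (-3/14) - ((13/42)*sqrt(3))*i, which is ((84/65)*sqrt(3))*i.


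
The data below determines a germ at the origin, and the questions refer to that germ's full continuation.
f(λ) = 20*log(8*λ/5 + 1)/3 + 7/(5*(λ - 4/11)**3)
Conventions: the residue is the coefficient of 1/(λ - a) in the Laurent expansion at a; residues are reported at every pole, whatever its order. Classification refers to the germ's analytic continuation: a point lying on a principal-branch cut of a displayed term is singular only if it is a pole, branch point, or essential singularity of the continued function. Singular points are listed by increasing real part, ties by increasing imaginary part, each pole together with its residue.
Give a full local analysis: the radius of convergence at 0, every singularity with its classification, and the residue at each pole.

Radius of convergence at 0: 4/11.
At -5/8: a logarithmic branch point.
At 4/11: a pole of order 3; residue 0.

Denominator factor (λ - 4/11)^3: pole of order 3 at 4/11, modulus 4/11.
Branch term (20/3)*log(1 - λ/(-5/8)): its argument vanishes at λ = -5/8, a logarithmic branch point, modulus 5/8.
The radius of convergence is the smallest modulus among the singular points: 4/11.
The branch term is analytic at 4/11 and contributes nothing to the residue; only the rational part matters.
At the order-3 pole 4/11 set g(λ) = (λ - (4/11))^3*(rational part) = 7/5.
Order-3 pole: residue = g''(a)/2; g''(4/11) = 0, so the residue is 0.
List the singular points by increasing real part (a conjugate pair: the negative imaginary part first).


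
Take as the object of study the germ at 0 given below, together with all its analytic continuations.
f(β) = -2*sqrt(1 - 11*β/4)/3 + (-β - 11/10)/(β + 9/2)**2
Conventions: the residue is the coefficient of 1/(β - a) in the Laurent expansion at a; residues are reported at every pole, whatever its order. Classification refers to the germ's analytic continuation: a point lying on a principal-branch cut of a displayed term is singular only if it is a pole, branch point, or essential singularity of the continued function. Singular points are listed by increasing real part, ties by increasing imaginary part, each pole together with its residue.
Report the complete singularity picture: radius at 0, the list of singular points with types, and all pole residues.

Denominator factor (β + 9/2)^2: pole of order 2 at -9/2, modulus 9/2.
Branch term (-2/3)*sqrt(1 - β/(4/11)): its argument vanishes at β = 4/11, a square-root branch point, modulus 4/11.
The radius of convergence is the smallest modulus among the singular points: 4/11.
The branch term is analytic at -9/2 and contributes nothing to the residue; only the rational part matters.
At the order-2 pole -9/2 set g(β) = (β - (-9/2))^2*(rational part) = -β - 11/10.
Order-2 pole: residue = g'(a); g'(-9/2) = -1, so the residue is -1.
List the singular points by increasing real part (a conjugate pair: the negative imaginary part first).

Radius of convergence at 0: 4/11.
At -9/2: a pole of order 2; residue -1.
At 4/11: an algebraic (square-root) branch point.
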